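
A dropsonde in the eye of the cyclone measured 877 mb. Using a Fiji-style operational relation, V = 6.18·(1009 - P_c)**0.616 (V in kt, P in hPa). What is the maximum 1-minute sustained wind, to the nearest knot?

125 kt

ΔP = 1009 − 877 = 132 mb.
132^0.616 ≈ 20.243.
V ≈ 6.18 × 20.243 ≈ 125.1 kt.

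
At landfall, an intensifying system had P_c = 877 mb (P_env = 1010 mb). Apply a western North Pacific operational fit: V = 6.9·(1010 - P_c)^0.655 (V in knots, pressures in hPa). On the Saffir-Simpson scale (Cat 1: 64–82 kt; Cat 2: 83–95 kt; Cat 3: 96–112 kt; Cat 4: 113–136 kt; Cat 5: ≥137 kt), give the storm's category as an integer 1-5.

ΔP = 1010 − 877 = 133 mb.
V ≈ 6.9 × 133^0.655 = 6.9 × 24.61 ≈ 170 kt.
170 kt falls in the Category 5 band.

5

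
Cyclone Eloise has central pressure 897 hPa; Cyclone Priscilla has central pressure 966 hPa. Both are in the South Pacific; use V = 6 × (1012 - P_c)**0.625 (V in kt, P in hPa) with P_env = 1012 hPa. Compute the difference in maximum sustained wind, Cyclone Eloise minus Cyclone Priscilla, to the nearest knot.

51 kt

Cyclone Eloise: ΔP = 115; V ≈ 6 × 115^0.625 ≈ 116.44 kt.
Cyclone Priscilla: ΔP = 46; V ≈ 6 × 46^0.625 ≈ 65.67 kt.
Difference ≈ 116.44 − 65.67 = 50.77 → 51 kt.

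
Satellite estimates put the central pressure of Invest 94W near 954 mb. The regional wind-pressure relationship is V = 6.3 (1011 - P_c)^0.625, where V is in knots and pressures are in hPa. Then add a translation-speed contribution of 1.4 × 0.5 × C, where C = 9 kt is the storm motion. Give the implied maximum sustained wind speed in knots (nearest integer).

ΔP = 1011 − 954 = 57 mb.
57^0.625 ≈ 12.515.
V ≈ 6.3 × 12.515 ≈ 78.8 kt.
Translation term: 1.4 × 0.5 × 9 = 6.3 kt.
Corrected V ≈ 85.1 kt → 85 kt.

85 kt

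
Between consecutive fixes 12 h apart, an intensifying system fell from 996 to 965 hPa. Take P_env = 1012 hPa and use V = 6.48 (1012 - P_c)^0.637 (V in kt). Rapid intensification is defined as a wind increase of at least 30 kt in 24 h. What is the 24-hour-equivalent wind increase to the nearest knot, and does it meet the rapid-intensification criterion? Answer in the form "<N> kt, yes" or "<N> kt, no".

75 kt, yes

V₁: ΔP = 16, V ≈ 6.48 × 16^0.637 ≈ 37.90 kt.
V₂: ΔP = 47, V ≈ 6.48 × 47^0.637 ≈ 75.28 kt.
ΔV over 12 h = 37.38 kt → 24 h equivalent = 37.38 × 24/12 ≈ 74.76 kt.
75 kt ≥ 30 kt ⇒ rapid intensification.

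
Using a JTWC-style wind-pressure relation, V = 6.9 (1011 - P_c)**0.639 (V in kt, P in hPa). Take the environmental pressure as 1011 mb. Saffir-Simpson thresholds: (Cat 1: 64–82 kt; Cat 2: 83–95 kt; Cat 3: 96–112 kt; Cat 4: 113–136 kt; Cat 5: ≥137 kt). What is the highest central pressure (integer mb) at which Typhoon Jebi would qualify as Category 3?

Category 3 begins at V = 96 kt.
Required ΔP = (96/6.9)^(1/0.639) = 13.913^1.565 ≈ 61.57 mb.
P_c ≤ 1011 − 61.57 = 949.43, so the highest integer P_c is 949 mb.

949 mb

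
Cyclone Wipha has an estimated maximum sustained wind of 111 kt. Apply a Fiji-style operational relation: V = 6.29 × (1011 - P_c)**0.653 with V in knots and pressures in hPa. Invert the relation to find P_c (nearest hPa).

930 hPa

ΔP = (V / 6.29)^(1/0.653) = (111/6.29)^1.531.
111/6.29 = 17.647; 17.647^1.531 ≈ 81.12 hPa.
P_c = 1011 − 81.12 = 929.88 ≈ 930 hPa.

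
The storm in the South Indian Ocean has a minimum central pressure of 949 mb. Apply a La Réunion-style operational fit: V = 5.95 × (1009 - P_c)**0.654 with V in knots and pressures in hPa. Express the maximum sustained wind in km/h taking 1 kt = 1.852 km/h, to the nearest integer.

160 km/h

ΔP = 1009 − 949 = 60 mb.
V ≈ 5.95 × 60^0.654 = 5.95 × 14.552 ≈ 86.582 kt.
86.582 × 1.852 ≈ 160.35 km/h → 160 km/h.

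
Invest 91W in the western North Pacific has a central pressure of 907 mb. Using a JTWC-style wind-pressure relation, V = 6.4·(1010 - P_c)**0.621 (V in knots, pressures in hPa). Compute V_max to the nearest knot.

ΔP = 1010 − 907 = 103 mb.
103^0.621 ≈ 17.782.
V ≈ 6.4 × 17.782 ≈ 113.8 kt.

114 kt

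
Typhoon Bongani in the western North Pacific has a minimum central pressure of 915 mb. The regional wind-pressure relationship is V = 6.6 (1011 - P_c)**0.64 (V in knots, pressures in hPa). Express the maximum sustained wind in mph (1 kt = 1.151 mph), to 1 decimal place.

ΔP = 1011 − 915 = 96 mb.
V ≈ 6.6 × 96^0.64 = 6.6 × 18.563 ≈ 122.517 kt.
122.517 × 1.151 ≈ 141.02 mph → 141.0 mph.

141.0 mph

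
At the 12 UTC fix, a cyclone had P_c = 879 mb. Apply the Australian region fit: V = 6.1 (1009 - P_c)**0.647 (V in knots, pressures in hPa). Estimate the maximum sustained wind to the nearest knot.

142 kt

ΔP = 1009 − 879 = 130 mb.
130^0.647 ≈ 23.320.
V ≈ 6.1 × 23.320 ≈ 142.2 kt.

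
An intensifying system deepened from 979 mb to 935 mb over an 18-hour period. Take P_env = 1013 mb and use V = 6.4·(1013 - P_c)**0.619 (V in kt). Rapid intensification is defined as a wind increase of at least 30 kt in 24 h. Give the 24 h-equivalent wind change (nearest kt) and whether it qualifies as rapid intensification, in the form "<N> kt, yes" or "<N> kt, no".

51 kt, yes

V₁: ΔP = 34, V ≈ 6.4 × 34^0.619 ≈ 56.78 kt.
V₂: ΔP = 78, V ≈ 6.4 × 78^0.619 ≈ 94.93 kt.
ΔV over 18 h = 38.15 kt → 24 h equivalent = 38.15 × 24/18 ≈ 50.87 kt.
51 kt ≥ 30 kt ⇒ rapid intensification.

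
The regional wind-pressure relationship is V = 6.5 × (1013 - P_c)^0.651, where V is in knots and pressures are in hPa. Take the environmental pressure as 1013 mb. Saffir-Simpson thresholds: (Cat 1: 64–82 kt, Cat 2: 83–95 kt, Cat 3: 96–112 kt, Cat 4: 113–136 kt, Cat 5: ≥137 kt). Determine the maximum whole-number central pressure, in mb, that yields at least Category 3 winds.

950 mb

Category 3 begins at V = 96 kt.
Required ΔP = (96/6.5)^(1/0.651) = 14.769^1.536 ≈ 62.55 mb.
P_c ≤ 1013 − 62.55 = 950.45, so the highest integer P_c is 950 mb.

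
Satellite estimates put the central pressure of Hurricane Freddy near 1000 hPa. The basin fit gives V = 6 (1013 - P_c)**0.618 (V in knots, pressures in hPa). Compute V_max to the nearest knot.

29 kt

ΔP = 1013 − 1000 = 13 hPa.
13^0.618 ≈ 4.880.
V ≈ 6 × 4.880 ≈ 29.3 kt.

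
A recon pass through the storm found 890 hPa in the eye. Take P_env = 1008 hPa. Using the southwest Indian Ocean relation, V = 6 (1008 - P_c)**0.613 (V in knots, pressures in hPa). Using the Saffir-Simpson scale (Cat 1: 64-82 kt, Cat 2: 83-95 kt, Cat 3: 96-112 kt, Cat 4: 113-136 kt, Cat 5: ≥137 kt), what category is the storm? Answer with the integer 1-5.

ΔP = 1008 − 890 = 118 hPa.
V ≈ 6 × 118^0.613 = 6 × 18.62 ≈ 112 kt.
112 kt falls in the Category 3 band.

3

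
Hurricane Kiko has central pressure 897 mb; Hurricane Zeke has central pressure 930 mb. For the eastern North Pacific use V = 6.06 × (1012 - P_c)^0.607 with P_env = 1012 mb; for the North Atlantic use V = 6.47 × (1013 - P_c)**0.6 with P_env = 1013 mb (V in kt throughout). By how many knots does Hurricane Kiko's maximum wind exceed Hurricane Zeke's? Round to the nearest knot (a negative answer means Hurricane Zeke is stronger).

Hurricane Kiko: ΔP = 115; V ≈ 6.06 × 115^0.607 ≈ 107.97 kt.
Hurricane Zeke: ΔP = 83; V ≈ 6.47 × 83^0.6 ≈ 91.70 kt.
Difference ≈ 107.97 − 91.70 = 16.27 → 16 kt.

16 kt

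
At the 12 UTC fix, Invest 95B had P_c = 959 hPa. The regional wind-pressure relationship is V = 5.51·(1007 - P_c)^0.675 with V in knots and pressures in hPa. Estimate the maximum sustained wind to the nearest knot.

ΔP = 1007 − 959 = 48 hPa.
48^0.675 ≈ 13.641.
V ≈ 5.51 × 13.641 ≈ 75.2 kt.

75 kt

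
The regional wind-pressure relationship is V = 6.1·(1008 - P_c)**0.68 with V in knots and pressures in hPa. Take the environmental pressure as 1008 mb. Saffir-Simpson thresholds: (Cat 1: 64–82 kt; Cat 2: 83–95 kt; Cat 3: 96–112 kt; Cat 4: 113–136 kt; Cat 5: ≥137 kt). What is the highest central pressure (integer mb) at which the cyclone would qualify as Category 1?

976 mb

Category 1 begins at V = 64 kt.
Required ΔP = (64/6.1)^(1/0.68) = 10.492^1.471 ≈ 31.71 mb.
P_c ≤ 1008 − 31.71 = 976.29, so the highest integer P_c is 976 mb.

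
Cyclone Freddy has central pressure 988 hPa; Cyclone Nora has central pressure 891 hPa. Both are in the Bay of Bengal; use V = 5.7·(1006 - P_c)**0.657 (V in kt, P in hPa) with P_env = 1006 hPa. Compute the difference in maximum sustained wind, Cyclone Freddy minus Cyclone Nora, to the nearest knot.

Cyclone Freddy: ΔP = 18; V ≈ 5.7 × 18^0.657 ≈ 38.07 kt.
Cyclone Nora: ΔP = 115; V ≈ 5.7 × 115^0.657 ≈ 128.75 kt.
Difference ≈ 38.07 − 128.75 = -90.68 → -91 kt.

-91 kt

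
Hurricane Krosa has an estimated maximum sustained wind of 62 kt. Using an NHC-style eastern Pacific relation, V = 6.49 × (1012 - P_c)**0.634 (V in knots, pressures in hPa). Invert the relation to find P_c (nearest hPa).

ΔP = (V / 6.49)^(1/0.634) = (62/6.49)^1.577.
62/6.49 = 9.553; 9.553^1.577 ≈ 35.15 hPa.
P_c = 1012 − 35.15 = 976.85 ≈ 977 hPa.

977 hPa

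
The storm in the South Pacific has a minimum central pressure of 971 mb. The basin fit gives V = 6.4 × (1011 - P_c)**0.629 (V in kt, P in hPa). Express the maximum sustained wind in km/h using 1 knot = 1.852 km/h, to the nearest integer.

121 km/h

ΔP = 1011 − 971 = 40 mb.
V ≈ 6.4 × 40^0.629 = 6.4 × 10.179 ≈ 65.144 kt.
65.144 × 1.852 ≈ 120.65 km/h → 121 km/h.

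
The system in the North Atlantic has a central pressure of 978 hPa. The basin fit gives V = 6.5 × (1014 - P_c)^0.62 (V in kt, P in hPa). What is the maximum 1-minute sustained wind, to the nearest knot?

ΔP = 1014 − 978 = 36 hPa.
36^0.62 ≈ 9.224.
V ≈ 6.5 × 9.224 ≈ 60.0 kt.

60 kt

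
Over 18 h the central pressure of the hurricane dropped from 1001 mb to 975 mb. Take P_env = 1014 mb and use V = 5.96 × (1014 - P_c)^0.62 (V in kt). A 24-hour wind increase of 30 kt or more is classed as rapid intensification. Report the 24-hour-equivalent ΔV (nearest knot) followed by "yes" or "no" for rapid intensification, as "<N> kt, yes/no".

38 kt, yes

V₁: ΔP = 13, V ≈ 5.96 × 13^0.62 ≈ 29.23 kt.
V₂: ΔP = 39, V ≈ 5.96 × 39^0.62 ≈ 57.77 kt.
ΔV over 18 h = 28.54 kt → 24 h equivalent = 28.54 × 24/18 ≈ 38.05 kt.
38 kt ≥ 30 kt ⇒ rapid intensification.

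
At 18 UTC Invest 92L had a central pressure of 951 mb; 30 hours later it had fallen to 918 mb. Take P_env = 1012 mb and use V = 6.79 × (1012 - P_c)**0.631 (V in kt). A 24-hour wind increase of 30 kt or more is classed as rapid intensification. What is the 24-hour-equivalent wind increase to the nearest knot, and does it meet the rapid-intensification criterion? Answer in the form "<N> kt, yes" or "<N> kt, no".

V₁: ΔP = 61, V ≈ 6.79 × 61^0.631 ≈ 90.87 kt.
V₂: ΔP = 94, V ≈ 6.79 × 94^0.631 ≈ 119.38 kt.
ΔV over 30 h = 28.51 kt → 24 h equivalent = 28.51 × 24/30 ≈ 22.81 kt.
23 kt < 30 kt ⇒ not rapid intensification.

23 kt, no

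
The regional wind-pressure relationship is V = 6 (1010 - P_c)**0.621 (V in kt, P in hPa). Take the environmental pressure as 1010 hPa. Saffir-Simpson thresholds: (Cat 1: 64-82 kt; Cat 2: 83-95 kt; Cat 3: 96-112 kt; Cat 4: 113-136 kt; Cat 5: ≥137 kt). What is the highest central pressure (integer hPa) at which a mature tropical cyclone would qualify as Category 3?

Category 3 begins at V = 96 kt.
Required ΔP = (96/6)^(1/0.621) = 16.000^1.610 ≈ 86.90 hPa.
P_c ≤ 1010 − 86.90 = 923.10, so the highest integer P_c is 923 hPa.

923 hPa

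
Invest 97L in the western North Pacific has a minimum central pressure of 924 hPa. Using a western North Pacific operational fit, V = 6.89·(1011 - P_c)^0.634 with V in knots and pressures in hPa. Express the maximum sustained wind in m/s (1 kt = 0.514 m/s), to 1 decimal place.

60.1 m/s

ΔP = 1011 − 924 = 87 hPa.
V ≈ 6.89 × 87^0.634 = 6.89 × 16.969 ≈ 116.916 kt.
116.916 × 0.514 ≈ 60.09 m/s → 60.1 m/s.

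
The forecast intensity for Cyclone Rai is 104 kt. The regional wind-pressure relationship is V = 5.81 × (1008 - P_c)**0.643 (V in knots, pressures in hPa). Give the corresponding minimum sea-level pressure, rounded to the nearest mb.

919 mb

ΔP = (V / 5.81)^(1/0.643) = (104/5.81)^1.555.
104/5.81 = 17.900; 17.900^1.555 ≈ 88.81 mb.
P_c = 1008 − 88.81 = 919.19 ≈ 919 mb.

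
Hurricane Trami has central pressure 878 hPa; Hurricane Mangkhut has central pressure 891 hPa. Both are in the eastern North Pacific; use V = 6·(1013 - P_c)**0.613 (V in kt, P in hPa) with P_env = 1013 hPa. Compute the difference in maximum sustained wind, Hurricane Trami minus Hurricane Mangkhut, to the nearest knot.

Hurricane Trami: ΔP = 135; V ≈ 6 × 135^0.613 ≈ 121.35 kt.
Hurricane Mangkhut: ΔP = 122; V ≈ 6 × 122^0.613 ≈ 114.05 kt.
Difference ≈ 121.35 − 114.05 = 7.30 → 7 kt.

7 kt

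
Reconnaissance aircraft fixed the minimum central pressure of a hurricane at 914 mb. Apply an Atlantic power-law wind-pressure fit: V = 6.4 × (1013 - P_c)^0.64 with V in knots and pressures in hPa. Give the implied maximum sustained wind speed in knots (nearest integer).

ΔP = 1013 − 914 = 99 mb.
99^0.64 ≈ 18.932.
V ≈ 6.4 × 18.932 ≈ 121.2 kt.

121 kt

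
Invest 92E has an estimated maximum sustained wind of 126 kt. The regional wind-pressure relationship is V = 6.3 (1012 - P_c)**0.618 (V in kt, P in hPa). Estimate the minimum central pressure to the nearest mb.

885 mb

ΔP = (V / 6.3)^(1/0.618) = (126/6.3)^1.618.
126/6.3 = 20.000; 20.000^1.618 ≈ 127.42 mb.
P_c = 1012 − 127.42 = 884.58 ≈ 885 mb.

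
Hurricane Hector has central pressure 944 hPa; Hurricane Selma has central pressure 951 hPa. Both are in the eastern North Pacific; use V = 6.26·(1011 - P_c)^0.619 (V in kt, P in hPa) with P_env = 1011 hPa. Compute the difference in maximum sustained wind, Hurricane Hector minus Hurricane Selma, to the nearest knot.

Hurricane Hector: ΔP = 67; V ≈ 6.26 × 67^0.619 ≈ 84.51 kt.
Hurricane Selma: ΔP = 60; V ≈ 6.26 × 60^0.619 ≈ 78.93 kt.
Difference ≈ 84.51 − 78.93 = 5.58 → 6 kt.

6 kt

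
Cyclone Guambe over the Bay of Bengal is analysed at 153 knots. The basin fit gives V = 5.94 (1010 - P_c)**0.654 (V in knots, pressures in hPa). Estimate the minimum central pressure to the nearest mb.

866 mb

ΔP = (V / 5.94)^(1/0.654) = (153/5.94)^1.529.
153/5.94 = 25.758; 25.758^1.529 ≈ 143.66 mb.
P_c = 1010 − 143.66 = 866.34 ≈ 866 mb.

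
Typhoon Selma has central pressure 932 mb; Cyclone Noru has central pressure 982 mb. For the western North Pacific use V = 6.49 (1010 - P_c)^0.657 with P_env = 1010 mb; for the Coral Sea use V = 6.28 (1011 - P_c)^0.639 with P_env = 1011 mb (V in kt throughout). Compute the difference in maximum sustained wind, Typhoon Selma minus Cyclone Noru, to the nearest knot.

Typhoon Selma: ΔP = 78; V ≈ 6.49 × 78^0.657 ≈ 113.59 kt.
Cyclone Noru: ΔP = 29; V ≈ 6.28 × 29^0.639 ≈ 54.00 kt.
Difference ≈ 113.59 − 54.00 = 59.59 → 60 kt.

60 kt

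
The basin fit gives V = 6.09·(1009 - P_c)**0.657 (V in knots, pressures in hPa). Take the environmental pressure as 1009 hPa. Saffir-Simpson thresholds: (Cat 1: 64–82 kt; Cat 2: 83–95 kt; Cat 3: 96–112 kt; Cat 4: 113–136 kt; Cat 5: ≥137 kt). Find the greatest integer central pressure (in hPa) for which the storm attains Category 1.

973 hPa

Category 1 begins at V = 64 kt.
Required ΔP = (64/6.09)^(1/0.657) = 10.509^1.522 ≈ 35.88 hPa.
P_c ≤ 1009 − 35.88 = 973.12, so the highest integer P_c is 973 hPa.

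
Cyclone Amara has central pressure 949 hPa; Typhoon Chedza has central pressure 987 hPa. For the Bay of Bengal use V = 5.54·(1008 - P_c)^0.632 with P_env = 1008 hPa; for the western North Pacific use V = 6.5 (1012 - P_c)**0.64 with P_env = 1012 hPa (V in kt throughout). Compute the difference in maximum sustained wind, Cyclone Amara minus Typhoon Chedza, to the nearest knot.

Cyclone Amara: ΔP = 59; V ≈ 5.54 × 59^0.632 ≈ 72.89 kt.
Typhoon Chedza: ΔP = 25; V ≈ 6.5 × 25^0.64 ≈ 51.00 kt.
Difference ≈ 72.89 − 51.00 = 21.89 → 22 kt.

22 kt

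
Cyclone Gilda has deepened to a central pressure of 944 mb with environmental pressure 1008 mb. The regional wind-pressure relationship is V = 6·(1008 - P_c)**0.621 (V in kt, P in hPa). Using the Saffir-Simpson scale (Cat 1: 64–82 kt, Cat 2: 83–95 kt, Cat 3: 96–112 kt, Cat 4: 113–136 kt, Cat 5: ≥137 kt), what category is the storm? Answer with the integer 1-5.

ΔP = 1008 − 944 = 64 mb.
V ≈ 6 × 64^0.621 = 6 × 13.23 ≈ 79 kt.
79 kt falls in the Category 1 band.

1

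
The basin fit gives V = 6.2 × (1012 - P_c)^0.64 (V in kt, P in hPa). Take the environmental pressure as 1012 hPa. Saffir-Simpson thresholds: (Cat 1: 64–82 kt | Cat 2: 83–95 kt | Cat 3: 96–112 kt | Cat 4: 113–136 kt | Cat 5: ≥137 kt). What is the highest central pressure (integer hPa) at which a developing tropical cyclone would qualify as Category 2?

Category 2 begins at V = 83 kt.
Required ΔP = (83/6.2)^(1/0.64) = 13.387^1.562 ≈ 57.60 hPa.
P_c ≤ 1012 − 57.60 = 954.40, so the highest integer P_c is 954 hPa.

954 hPa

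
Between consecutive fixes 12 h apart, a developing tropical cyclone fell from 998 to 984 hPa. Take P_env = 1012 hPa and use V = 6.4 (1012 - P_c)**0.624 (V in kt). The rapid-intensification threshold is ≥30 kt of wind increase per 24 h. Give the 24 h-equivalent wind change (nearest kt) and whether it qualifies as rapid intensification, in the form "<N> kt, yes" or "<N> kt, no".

36 kt, yes

V₁: ΔP = 14, V ≈ 6.4 × 14^0.624 ≈ 33.22 kt.
V₂: ΔP = 28, V ≈ 6.4 × 28^0.624 ≈ 51.19 kt.
ΔV over 12 h = 17.97 kt → 24 h equivalent = 17.97 × 24/12 ≈ 35.94 kt.
36 kt ≥ 30 kt ⇒ rapid intensification.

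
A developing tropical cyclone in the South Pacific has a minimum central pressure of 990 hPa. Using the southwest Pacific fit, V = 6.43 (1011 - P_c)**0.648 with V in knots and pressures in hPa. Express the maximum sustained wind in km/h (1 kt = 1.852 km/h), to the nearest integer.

86 km/h

ΔP = 1011 − 990 = 21 hPa.
V ≈ 6.43 × 21^0.648 = 6.43 × 7.191 ≈ 46.239 kt.
46.239 × 1.852 ≈ 85.63 km/h → 86 km/h.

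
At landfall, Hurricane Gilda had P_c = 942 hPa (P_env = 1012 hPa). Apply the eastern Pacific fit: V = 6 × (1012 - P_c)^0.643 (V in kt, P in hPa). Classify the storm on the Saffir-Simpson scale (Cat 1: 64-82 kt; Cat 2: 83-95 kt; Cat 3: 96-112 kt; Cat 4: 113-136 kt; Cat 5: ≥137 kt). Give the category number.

ΔP = 1012 − 942 = 70 hPa.
V ≈ 6 × 70^0.643 = 6 × 15.36 ≈ 92 kt.
92 kt falls in the Category 2 band.

2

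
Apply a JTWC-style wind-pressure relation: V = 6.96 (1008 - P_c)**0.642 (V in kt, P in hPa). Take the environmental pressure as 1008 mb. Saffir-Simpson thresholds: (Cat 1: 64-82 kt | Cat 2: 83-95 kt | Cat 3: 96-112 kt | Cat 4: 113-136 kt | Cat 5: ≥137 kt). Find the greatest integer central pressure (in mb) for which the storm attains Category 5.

Category 5 begins at V = 137 kt.
Required ΔP = (137/6.96)^(1/0.642) = 19.684^1.558 ≈ 103.69 mb.
P_c ≤ 1008 − 103.69 = 904.31, so the highest integer P_c is 904 mb.

904 mb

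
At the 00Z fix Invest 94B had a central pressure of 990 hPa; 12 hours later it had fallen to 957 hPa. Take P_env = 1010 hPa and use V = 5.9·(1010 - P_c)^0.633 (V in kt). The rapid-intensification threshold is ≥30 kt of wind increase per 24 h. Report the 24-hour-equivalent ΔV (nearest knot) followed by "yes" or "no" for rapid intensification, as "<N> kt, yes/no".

V₁: ΔP = 20, V ≈ 5.9 × 20^0.633 ≈ 39.30 kt.
V₂: ΔP = 53, V ≈ 5.9 × 53^0.633 ≈ 72.83 kt.
ΔV over 12 h = 33.53 kt → 24 h equivalent = 33.53 × 24/12 ≈ 67.06 kt.
67 kt ≥ 30 kt ⇒ rapid intensification.

67 kt, yes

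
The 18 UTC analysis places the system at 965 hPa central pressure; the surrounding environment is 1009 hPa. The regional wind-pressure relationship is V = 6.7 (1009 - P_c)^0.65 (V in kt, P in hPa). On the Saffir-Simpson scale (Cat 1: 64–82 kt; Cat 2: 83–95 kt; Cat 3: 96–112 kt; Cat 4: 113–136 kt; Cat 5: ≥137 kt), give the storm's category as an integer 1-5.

ΔP = 1009 − 965 = 44 hPa.
V ≈ 6.7 × 44^0.65 = 6.7 × 11.70 ≈ 78 kt.
78 kt falls in the Category 1 band.

1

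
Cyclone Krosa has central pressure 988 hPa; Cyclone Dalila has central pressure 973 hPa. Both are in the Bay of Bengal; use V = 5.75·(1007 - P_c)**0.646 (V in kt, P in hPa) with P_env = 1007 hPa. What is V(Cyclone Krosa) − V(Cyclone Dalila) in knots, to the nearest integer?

-18 kt

Cyclone Krosa: ΔP = 19; V ≈ 5.75 × 19^0.646 ≈ 38.53 kt.
Cyclone Dalila: ΔP = 34; V ≈ 5.75 × 34^0.646 ≈ 56.11 kt.
Difference ≈ 38.53 − 56.11 = -17.58 → -18 kt.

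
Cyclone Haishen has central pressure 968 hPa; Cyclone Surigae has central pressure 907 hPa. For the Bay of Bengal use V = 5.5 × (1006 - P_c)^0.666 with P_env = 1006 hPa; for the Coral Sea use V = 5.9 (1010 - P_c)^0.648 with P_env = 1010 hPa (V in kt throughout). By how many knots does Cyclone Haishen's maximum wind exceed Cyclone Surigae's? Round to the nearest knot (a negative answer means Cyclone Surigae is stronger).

-57 kt

Cyclone Haishen: ΔP = 38; V ≈ 5.5 × 38^0.666 ≈ 62.02 kt.
Cyclone Surigae: ΔP = 103; V ≈ 5.9 × 103^0.648 ≈ 118.90 kt.
Difference ≈ 62.02 − 118.90 = -56.88 → -57 kt.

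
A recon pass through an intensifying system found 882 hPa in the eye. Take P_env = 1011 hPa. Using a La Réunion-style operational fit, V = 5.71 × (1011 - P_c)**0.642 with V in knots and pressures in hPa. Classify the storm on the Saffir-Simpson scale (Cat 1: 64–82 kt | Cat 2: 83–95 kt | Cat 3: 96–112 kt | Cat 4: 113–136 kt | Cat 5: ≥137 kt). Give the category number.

4

ΔP = 1011 − 882 = 129 hPa.
V ≈ 5.71 × 129^0.642 = 5.71 × 22.65 ≈ 129 kt.
129 kt falls in the Category 4 band.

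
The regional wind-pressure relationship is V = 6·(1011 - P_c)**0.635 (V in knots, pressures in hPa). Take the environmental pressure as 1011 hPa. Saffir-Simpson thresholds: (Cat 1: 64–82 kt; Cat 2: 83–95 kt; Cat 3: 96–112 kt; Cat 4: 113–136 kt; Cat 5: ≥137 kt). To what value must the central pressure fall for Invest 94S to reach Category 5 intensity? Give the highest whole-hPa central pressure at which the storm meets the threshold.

Category 5 begins at V = 137 kt.
Required ΔP = (137/6)^(1/0.635) = 22.833^1.575 ≈ 137.87 hPa.
P_c ≤ 1011 − 137.87 = 873.13, so the highest integer P_c is 873 hPa.

873 hPa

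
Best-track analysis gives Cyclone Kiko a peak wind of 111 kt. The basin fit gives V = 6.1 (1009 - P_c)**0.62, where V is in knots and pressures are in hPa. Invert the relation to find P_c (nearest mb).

901 mb

ΔP = (V / 6.1)^(1/0.62) = (111/6.1)^1.613.
111/6.1 = 18.197; 18.197^1.613 ≈ 107.71 mb.
P_c = 1009 − 107.71 = 901.29 ≈ 901 mb.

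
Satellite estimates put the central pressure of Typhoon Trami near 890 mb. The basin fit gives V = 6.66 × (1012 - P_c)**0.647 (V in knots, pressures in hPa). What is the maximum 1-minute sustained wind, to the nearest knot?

149 kt

ΔP = 1012 − 890 = 122 mb.
122^0.647 ≈ 22.381.
V ≈ 6.66 × 22.381 ≈ 149.1 kt.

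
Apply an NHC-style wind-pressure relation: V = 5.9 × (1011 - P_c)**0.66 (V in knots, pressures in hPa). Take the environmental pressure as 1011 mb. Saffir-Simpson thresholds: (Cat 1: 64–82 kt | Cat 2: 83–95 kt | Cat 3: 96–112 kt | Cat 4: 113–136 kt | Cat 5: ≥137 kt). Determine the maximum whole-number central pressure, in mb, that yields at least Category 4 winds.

Category 4 begins at V = 113 kt.
Required ΔP = (113/5.9)^(1/0.66) = 19.153^1.515 ≈ 87.65 mb.
P_c ≤ 1011 − 87.65 = 923.35, so the highest integer P_c is 923 mb.

923 mb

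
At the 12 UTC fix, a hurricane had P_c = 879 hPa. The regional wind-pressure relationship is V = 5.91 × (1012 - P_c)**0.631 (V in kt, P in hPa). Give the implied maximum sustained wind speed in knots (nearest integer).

ΔP = 1012 − 879 = 133 hPa.
133^0.631 ≈ 21.885.
V ≈ 5.91 × 21.885 ≈ 129.3 kt.

129 kt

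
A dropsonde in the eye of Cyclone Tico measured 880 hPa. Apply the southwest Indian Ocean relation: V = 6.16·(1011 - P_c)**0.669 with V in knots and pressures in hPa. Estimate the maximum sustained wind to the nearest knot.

161 kt

ΔP = 1011 − 880 = 131 hPa.
131^0.669 ≈ 26.089.
V ≈ 6.16 × 26.089 ≈ 160.7 kt.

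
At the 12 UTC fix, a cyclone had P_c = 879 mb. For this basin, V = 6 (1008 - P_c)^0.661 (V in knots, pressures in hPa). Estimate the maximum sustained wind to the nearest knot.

ΔP = 1008 − 879 = 129 mb.
129^0.661 ≈ 24.837.
V ≈ 6 × 24.837 ≈ 149.0 kt.

149 kt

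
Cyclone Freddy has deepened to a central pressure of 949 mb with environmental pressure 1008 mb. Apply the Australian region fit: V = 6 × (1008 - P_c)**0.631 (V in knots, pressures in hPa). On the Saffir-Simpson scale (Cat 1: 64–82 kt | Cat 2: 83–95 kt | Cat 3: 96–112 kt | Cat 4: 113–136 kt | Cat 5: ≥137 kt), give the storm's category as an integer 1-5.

ΔP = 1008 − 949 = 59 mb.
V ≈ 6 × 59^0.631 = 6 × 13.10 ≈ 79 kt.
79 kt falls in the Category 1 band.

1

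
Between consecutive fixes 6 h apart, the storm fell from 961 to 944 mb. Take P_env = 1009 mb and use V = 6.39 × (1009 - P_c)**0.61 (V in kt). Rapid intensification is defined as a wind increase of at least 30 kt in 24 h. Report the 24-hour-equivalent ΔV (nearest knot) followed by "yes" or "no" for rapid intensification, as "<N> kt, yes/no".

55 kt, yes

V₁: ΔP = 48, V ≈ 6.39 × 48^0.61 ≈ 67.77 kt.
V₂: ΔP = 65, V ≈ 6.39 × 65^0.61 ≈ 81.54 kt.
ΔV over 6 h = 13.77 kt → 24 h equivalent = 13.77 × 24/6 ≈ 55.08 kt.
55 kt ≥ 30 kt ⇒ rapid intensification.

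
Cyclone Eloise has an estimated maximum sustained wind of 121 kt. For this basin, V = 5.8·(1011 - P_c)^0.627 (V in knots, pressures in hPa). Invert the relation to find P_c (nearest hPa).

ΔP = (V / 5.8)^(1/0.627) = (121/5.8)^1.595.
121/5.8 = 20.862; 20.862^1.595 ≈ 127.13 hPa.
P_c = 1011 − 127.13 = 883.87 ≈ 884 hPa.

884 hPa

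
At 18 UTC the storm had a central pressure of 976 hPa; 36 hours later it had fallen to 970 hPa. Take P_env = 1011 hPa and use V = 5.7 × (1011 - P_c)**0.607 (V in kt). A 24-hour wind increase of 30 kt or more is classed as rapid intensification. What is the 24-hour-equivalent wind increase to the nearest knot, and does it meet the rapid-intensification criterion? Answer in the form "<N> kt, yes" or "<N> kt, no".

V₁: ΔP = 35, V ≈ 5.7 × 35^0.607 ≈ 49.33 kt.
V₂: ΔP = 41, V ≈ 5.7 × 41^0.607 ≈ 54.30 kt.
ΔV over 36 h = 4.97 kt → 24 h equivalent = 4.97 × 24/36 ≈ 3.31 kt.
3 kt < 30 kt ⇒ not rapid intensification.

3 kt, no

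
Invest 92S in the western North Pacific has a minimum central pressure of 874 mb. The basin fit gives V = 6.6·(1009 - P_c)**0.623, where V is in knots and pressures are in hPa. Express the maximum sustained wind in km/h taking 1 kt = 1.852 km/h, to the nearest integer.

260 km/h

ΔP = 1009 − 874 = 135 mb.
V ≈ 6.6 × 135^0.623 = 6.6 × 21.242 ≈ 140.198 kt.
140.198 × 1.852 ≈ 259.65 km/h → 260 km/h.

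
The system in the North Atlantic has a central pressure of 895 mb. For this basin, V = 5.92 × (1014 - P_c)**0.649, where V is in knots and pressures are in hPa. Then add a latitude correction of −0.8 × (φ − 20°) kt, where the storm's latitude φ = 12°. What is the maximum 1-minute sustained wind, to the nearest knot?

ΔP = 1014 − 895 = 119 mb.
119^0.649 ≈ 22.235.
V ≈ 5.92 × 22.235 ≈ 131.6 kt.
Latitude correction: −0.8 × (12 − 20) = 6.4 kt.
Corrected V ≈ 138 kt → 138 kt.

138 kt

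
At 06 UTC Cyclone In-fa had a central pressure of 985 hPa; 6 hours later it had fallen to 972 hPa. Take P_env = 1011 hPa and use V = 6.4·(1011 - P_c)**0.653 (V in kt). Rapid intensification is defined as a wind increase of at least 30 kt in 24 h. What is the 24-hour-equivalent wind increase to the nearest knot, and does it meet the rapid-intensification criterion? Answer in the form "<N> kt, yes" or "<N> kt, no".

65 kt, yes

V₁: ΔP = 26, V ≈ 6.4 × 26^0.653 ≈ 53.72 kt.
V₂: ΔP = 39, V ≈ 6.4 × 39^0.653 ≈ 70.01 kt.
ΔV over 6 h = 16.29 kt → 24 h equivalent = 16.29 × 24/6 ≈ 65.16 kt.
65 kt ≥ 30 kt ⇒ rapid intensification.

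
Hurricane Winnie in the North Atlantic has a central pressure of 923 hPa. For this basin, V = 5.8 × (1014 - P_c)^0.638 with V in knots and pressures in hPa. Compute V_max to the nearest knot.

ΔP = 1014 − 923 = 91 hPa.
91^0.638 ≈ 17.777.
V ≈ 5.8 × 17.777 ≈ 103.1 kt.

103 kt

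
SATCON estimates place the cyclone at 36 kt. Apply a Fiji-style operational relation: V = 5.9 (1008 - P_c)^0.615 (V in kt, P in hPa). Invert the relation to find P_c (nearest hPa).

ΔP = (V / 5.9)^(1/0.615) = (36/5.9)^1.626.
36/5.9 = 6.102; 6.102^1.626 ≈ 18.93 hPa.
P_c = 1008 − 18.93 = 989.07 ≈ 989 hPa.

989 hPa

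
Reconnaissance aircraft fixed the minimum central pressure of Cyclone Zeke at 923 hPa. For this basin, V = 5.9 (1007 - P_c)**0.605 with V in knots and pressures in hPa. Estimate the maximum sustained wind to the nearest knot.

ΔP = 1007 − 923 = 84 hPa.
84^0.605 ≈ 14.594.
V ≈ 5.9 × 14.594 ≈ 86.1 kt.

86 kt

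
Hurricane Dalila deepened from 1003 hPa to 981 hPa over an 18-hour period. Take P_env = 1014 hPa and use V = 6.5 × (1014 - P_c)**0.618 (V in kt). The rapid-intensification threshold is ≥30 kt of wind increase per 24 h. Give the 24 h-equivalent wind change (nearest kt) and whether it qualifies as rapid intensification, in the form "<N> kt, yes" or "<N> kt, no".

37 kt, yes

V₁: ΔP = 11, V ≈ 6.5 × 11^0.618 ≈ 28.61 kt.
V₂: ΔP = 33, V ≈ 6.5 × 33^0.618 ≈ 56.41 kt.
ΔV over 18 h = 27.80 kt → 24 h equivalent = 27.80 × 24/18 ≈ 37.07 kt.
37 kt ≥ 30 kt ⇒ rapid intensification.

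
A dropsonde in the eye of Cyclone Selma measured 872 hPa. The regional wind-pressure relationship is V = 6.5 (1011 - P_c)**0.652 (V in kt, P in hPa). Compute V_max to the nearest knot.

162 kt

ΔP = 1011 − 872 = 139 hPa.
139^0.652 ≈ 24.960.
V ≈ 6.5 × 24.960 ≈ 162.2 kt.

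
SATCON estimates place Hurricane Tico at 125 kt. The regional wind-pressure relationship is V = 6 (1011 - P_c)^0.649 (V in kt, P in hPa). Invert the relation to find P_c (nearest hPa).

ΔP = (V / 6)^(1/0.649) = (125/6)^1.541.
125/6 = 20.833; 20.833^1.541 ≈ 107.64 hPa.
P_c = 1011 − 107.64 = 903.36 ≈ 903 hPa.

903 hPa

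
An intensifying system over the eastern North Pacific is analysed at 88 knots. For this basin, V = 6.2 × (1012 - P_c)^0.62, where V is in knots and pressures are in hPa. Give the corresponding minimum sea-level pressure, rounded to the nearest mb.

ΔP = (V / 6.2)^(1/0.62) = (88/6.2)^1.613.
88/6.2 = 14.194; 14.194^1.613 ≈ 72.15 mb.
P_c = 1012 − 72.15 = 939.85 ≈ 940 mb.

940 mb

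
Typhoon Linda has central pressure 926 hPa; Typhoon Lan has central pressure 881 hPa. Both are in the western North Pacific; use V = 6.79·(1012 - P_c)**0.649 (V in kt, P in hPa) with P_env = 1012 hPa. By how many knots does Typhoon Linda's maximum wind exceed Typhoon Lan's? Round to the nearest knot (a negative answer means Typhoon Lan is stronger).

-38 kt

Typhoon Linda: ΔP = 86; V ≈ 6.79 × 86^0.649 ≈ 122.28 kt.
Typhoon Lan: ΔP = 131; V ≈ 6.79 × 131^0.649 ≈ 160.69 kt.
Difference ≈ 122.28 − 160.69 = -38.41 → -38 kt.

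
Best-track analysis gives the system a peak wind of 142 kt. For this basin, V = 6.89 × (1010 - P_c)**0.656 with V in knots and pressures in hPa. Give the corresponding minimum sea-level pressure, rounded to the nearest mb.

ΔP = (V / 6.89)^(1/0.656) = (142/6.89)^1.524.
142/6.89 = 20.610; 20.610^1.524 ≈ 100.73 mb.
P_c = 1010 − 100.73 = 909.27 ≈ 909 mb.

909 mb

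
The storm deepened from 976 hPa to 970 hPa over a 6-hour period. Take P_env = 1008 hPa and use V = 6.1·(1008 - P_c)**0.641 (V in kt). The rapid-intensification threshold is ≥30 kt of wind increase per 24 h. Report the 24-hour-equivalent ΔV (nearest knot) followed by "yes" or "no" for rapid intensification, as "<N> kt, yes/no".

V₁: ΔP = 32, V ≈ 6.1 × 32^0.641 ≈ 56.25 kt.
V₂: ΔP = 38, V ≈ 6.1 × 38^0.641 ≈ 62.80 kt.
ΔV over 6 h = 6.55 kt → 24 h equivalent = 6.55 × 24/6 ≈ 26.20 kt.
26 kt < 30 kt ⇒ not rapid intensification.

26 kt, no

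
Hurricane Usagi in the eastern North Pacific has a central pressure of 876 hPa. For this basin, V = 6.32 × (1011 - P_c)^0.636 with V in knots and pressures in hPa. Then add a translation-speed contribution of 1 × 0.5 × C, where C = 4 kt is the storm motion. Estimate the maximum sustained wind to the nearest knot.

ΔP = 1011 − 876 = 135 hPa.
135^0.636 ≈ 22.641.
V ≈ 6.32 × 22.641 ≈ 143.1 kt.
Translation term: 1 × 0.5 × 4 = 2 kt.
Corrected V ≈ 145.1 kt → 145 kt.

145 kt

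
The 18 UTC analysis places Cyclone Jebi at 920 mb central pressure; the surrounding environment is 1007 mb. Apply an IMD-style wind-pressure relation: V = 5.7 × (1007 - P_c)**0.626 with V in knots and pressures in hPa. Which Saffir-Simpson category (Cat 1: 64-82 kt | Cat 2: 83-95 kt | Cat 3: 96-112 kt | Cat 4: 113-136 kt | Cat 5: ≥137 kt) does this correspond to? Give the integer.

2

ΔP = 1007 − 920 = 87 mb.
V ≈ 5.7 × 87^0.626 = 5.7 × 16.37 ≈ 93 kt.
93 kt falls in the Category 2 band.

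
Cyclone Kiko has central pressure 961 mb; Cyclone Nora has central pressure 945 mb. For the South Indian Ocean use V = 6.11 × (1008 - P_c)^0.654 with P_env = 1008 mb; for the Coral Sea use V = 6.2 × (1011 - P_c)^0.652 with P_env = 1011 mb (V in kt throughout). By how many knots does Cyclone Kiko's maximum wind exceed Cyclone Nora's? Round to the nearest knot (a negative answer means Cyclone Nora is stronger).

Cyclone Kiko: ΔP = 47; V ≈ 6.11 × 47^0.654 ≈ 75.79 kt.
Cyclone Nora: ΔP = 66; V ≈ 6.2 × 66^0.652 ≈ 95.22 kt.
Difference ≈ 75.79 − 95.22 = -19.43 → -19 kt.

-19 kt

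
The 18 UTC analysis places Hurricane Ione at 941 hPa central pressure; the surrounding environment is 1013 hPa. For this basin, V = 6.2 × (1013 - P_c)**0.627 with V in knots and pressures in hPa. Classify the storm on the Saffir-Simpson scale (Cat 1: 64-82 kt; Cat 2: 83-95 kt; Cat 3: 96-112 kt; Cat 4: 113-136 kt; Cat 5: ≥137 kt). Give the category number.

ΔP = 1013 − 941 = 72 hPa.
V ≈ 6.2 × 72^0.627 = 6.2 × 14.61 ≈ 91 kt.
91 kt falls in the Category 2 band.

2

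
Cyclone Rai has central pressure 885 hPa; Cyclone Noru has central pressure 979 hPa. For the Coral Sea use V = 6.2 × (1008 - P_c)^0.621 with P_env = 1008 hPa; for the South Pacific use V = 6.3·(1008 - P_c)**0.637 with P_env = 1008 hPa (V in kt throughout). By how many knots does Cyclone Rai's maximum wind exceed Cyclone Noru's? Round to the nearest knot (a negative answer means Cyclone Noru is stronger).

Cyclone Rai: ΔP = 123; V ≈ 6.2 × 123^0.621 ≈ 123.09 kt.
Cyclone Noru: ΔP = 29; V ≈ 6.3 × 29^0.637 ≈ 53.81 kt.
Difference ≈ 123.09 − 53.81 = 69.28 → 69 kt.

69 kt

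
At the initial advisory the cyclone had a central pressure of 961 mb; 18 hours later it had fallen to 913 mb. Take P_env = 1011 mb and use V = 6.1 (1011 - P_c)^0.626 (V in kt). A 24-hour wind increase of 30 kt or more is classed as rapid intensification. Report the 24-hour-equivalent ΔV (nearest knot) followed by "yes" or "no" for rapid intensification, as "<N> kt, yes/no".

V₁: ΔP = 50, V ≈ 6.1 × 50^0.626 ≈ 70.61 kt.
V₂: ΔP = 98, V ≈ 6.1 × 98^0.626 ≈ 107.61 kt.
ΔV over 18 h = 37.00 kt → 24 h equivalent = 37.00 × 24/18 ≈ 49.33 kt.
49 kt ≥ 30 kt ⇒ rapid intensification.

49 kt, yes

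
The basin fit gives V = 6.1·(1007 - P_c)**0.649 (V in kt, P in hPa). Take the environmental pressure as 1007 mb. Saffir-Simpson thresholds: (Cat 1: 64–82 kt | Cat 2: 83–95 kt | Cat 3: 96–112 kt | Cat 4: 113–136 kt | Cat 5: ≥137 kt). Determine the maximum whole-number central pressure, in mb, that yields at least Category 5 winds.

886 mb

Category 5 begins at V = 137 kt.
Required ΔP = (137/6.1)^(1/0.649) = 22.459^1.541 ≈ 120.86 mb.
P_c ≤ 1007 − 120.86 = 886.14, so the highest integer P_c is 886 mb.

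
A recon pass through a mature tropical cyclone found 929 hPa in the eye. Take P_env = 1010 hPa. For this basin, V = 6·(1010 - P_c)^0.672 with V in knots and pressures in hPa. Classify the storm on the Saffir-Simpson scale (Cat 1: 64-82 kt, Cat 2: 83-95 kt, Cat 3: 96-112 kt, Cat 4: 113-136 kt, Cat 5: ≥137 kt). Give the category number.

4

ΔP = 1010 − 929 = 81 hPa.
V ≈ 6 × 81^0.672 = 6 × 19.16 ≈ 115 kt.
115 kt falls in the Category 4 band.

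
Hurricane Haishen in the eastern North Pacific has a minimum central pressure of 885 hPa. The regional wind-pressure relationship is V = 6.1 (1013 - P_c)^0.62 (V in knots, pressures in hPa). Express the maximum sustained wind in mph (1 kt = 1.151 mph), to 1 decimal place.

142.2 mph

ΔP = 1013 − 885 = 128 hPa.
V ≈ 6.1 × 128^0.62 = 6.1 × 20.252 ≈ 123.538 kt.
123.538 × 1.151 ≈ 142.19 mph → 142.2 mph.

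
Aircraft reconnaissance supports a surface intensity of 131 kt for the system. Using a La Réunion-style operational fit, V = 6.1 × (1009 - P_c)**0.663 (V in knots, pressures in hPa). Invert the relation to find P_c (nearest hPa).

907 hPa

ΔP = (V / 6.1)^(1/0.663) = (131/6.1)^1.508.
131/6.1 = 21.475; 21.475^1.508 ≈ 102.08 hPa.
P_c = 1009 − 102.08 = 906.92 ≈ 907 hPa.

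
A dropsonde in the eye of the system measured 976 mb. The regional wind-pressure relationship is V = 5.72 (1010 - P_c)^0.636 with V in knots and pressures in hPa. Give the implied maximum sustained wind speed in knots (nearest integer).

ΔP = 1010 − 976 = 34 mb.
34^0.636 ≈ 9.419.
V ≈ 5.72 × 9.419 ≈ 53.9 kt.

54 kt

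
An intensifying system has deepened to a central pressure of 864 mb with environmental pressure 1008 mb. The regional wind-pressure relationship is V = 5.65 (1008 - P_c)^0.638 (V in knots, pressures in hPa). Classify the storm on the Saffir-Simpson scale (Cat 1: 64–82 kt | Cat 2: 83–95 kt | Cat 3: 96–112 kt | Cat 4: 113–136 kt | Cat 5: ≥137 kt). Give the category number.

ΔP = 1008 − 864 = 144 mb.
V ≈ 5.65 × 144^0.638 = 5.65 × 23.83 ≈ 135 kt.
135 kt falls in the Category 4 band.

4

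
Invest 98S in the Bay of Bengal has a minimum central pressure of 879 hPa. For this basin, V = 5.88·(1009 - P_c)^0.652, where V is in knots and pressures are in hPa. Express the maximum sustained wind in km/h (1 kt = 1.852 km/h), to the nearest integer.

260 km/h

ΔP = 1009 − 879 = 130 hPa.
V ≈ 5.88 × 130^0.652 = 5.88 × 23.894 ≈ 140.497 kt.
140.497 × 1.852 ≈ 260.20 km/h → 260 km/h.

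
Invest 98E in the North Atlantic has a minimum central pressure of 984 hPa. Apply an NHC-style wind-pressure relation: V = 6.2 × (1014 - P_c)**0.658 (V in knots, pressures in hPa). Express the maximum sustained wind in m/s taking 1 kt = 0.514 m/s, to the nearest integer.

30 m/s

ΔP = 1014 − 984 = 30 hPa.
V ≈ 6.2 × 30^0.658 = 6.2 × 9.374 ≈ 58.122 kt.
58.122 × 0.514 ≈ 29.87 m/s → 30 m/s.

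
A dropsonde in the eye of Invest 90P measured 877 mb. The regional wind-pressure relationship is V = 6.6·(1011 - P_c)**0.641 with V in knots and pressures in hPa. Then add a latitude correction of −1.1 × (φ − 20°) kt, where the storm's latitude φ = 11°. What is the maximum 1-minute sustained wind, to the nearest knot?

162 kt

ΔP = 1011 − 877 = 134 mb.
134^0.641 ≈ 23.093.
V ≈ 6.6 × 23.093 ≈ 152.4 kt.
Latitude correction: −1.1 × (11 − 20) = 9.9 kt.
Corrected V ≈ 162.3 kt → 162 kt.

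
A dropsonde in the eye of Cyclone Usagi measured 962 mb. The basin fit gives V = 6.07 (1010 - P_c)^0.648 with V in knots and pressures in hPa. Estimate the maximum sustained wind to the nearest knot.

ΔP = 1010 − 962 = 48 mb.
48^0.648 ≈ 12.287.
V ≈ 6.07 × 12.287 ≈ 74.6 kt.

75 kt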